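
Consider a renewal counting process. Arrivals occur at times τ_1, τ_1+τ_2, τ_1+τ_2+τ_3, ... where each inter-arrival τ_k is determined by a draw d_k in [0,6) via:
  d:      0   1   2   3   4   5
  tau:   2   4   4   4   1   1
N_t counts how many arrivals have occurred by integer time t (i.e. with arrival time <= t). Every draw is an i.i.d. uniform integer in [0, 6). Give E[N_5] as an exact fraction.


424/243

Inter-arrival values over d=0..5: [2, 4, 4, 4, 1, 1]
Each d has probability 1/6, so the pmf of τ is: f(1) = 1/3, f(2) = 1/6, f(4) = 1/2
Renewal equation for m(n) = E[N_n]: condition on τ_1 = k (if k <= n, one arrival plus a fresh copy on the remaining n−k steps): m(n) = F(n) + Σ_{k<=n} f(k)·m(n−k), where F(n) = P(τ <= n) and m(0) = 0
m(1) = F(1) = 1/3
m(2) = F(2) + f(1)·m(1) = 1/2 + 1/3·1/3 = 11/18
m(3) = F(3) + f(1)·m(2) + f(2)·m(1) = 1/2 + 1/3·11/18 + 1/6·1/3 = 41/54
m(4) = F(4) + f(1)·m(3) + f(2)·m(2) = 1 + 1/3·41/54 + 1/6·11/18 = 439/324
m(5) = F(5) + f(1)·m(4) + f(2)·m(3) + f(4)·m(1) = 1 + 1/3·439/324 + 1/6·41/54 + 1/2·1/3 = 424/243
E[N_5] = m(5) = 424/243


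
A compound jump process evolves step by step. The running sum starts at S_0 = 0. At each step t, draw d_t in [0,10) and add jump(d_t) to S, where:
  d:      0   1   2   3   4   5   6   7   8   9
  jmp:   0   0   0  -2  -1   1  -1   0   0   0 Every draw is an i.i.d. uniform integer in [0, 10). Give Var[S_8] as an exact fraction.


122/25

Outcome values over d=0..9: [0, 0, 0, -2, -1, 1, -1, 0, 0, 0]
Σy = -3, Σy² = 7, M = 10
μ = -3/10 = -3/10,  σ² = 7/10 − (-3/10)² = 61/100
Independent increments: Var[S_8] = 8·σ² = 8·(61/100) = 122/25


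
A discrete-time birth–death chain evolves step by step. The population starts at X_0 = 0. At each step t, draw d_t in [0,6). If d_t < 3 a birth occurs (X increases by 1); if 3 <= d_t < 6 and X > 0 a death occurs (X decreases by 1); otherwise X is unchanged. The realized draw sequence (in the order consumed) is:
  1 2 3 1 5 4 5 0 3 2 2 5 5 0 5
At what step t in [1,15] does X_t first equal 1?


t=0: X=0, d=1 → birth, X_1=1
t=1: X=1, d=2 → birth, X_2=2
t=2: X=2, d=3 → death, X_3=1
t=3: X=1, d=1 → birth, X_4=2
t=4: X=2, d=5 → death, X_5=1
t=5: X=1, d=4 → death, X_6=0
t=6: X=0, d=5 → hold, X_7=0
t=7: X=0, d=0 → birth, X_8=1
t=8: X=1, d=3 → death, X_9=0
t=9: X=0, d=2 → birth, X_10=1
t=10: X=1, d=2 → birth, X_11=2
t=11: X=2, d=5 → death, X_12=1
t=12: X=1, d=5 → death, X_13=0
t=13: X=0, d=0 → birth, X_14=1
t=14: X=1, d=5 → death, X_15=0

1


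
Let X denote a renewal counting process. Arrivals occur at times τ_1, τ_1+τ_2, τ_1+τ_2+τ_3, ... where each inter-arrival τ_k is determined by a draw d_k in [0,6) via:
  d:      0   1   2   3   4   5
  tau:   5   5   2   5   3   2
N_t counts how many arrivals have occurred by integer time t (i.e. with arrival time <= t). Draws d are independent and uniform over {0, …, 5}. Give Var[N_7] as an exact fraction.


Inter-arrival values over d=0..5: [5, 5, 2, 5, 3, 2]
Each d has probability 1/6, so the pmf of τ is: f(2) = 1/3, f(3) = 1/6, f(5) = 1/2
Let p_n(j) = P(N_n = j), with p_0 = [1]. Condition on τ_1: p_n(0) = P(τ > n), and for j >= 1, p_n(j) = Σ_{k<=n} f(k)·p_{n−k}(j−1)
p_1 = [1]  (j = 0)
p_2 = [2/3, 1/3]  (j = 0..1)
p_3 = [1/2, 1/2]  (j = 0..1)
p_4 = [1/2, 7/18, 1/9]  (j = 0..2)
p_5 = [0, 7/9, 2/9]  (j = 0..2)
p_6 = [0, 3/4, 23/108, 1/27]  (j = 0..3)
p_7 = [0, 5/12, 53/108, 5/54]  (j = 0..3)
E[N_7] = Σ j·p_7(j) = 181/108;  E[N_7²] = Σ j²·p_7(j) = 347/108
Var[N_7] = 347/108 − (181/108)² = 4715/11664

4715/11664


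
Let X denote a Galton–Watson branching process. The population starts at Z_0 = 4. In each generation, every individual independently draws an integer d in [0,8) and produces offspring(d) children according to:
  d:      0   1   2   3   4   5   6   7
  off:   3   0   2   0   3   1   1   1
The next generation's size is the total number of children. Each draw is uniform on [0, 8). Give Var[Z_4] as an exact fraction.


369598735/4194304

Outcome values over d=0..7: [3, 0, 2, 0, 3, 1, 1, 1]
Σy = 11, Σy² = 25, M = 8
μ = 11/8 = 11/8,  σ² = 25/8 − (11/8)² = 79/64
V_0 = 0, E_0 = 4
V_1 = 79/64·E_0 + (11/8)²·V_0 = 79/16;  E_1 = 11/2
V_2 = 79/64·E_1 + (11/8)²·V_1 = 16511/1024;  E_2 = 121/16
V_3 = 79/64·E_2 + (11/8)²·V_2 = 2609607/65536;  E_3 = 1331/128
V_4 = 79/64·E_3 + (11/8)²·V_3 = 369598735/4194304;  E_4 = 14641/1024


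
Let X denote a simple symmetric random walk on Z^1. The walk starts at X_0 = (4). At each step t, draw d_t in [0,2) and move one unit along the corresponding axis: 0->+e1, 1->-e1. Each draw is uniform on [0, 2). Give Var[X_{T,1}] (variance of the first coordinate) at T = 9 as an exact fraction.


Outcome values over d=0..1: [1, -1]
Σy = 0, Σy² = 2, M = 2
μ = 0/2 = 0,  σ² = 2/2 − (0)² = 1
Independent increments: Var[X_9] = 9·σ² = 9·(1) = 9

9


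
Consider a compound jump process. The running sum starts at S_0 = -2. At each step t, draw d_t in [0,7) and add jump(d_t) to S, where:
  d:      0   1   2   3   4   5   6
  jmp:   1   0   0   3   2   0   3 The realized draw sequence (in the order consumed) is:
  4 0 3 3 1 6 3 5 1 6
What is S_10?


t=0: S=-2, d=4, jump=2, S_1=0
t=1: S=0, d=0, jump=1, S_2=1
t=2: S=1, d=3, jump=3, S_3=4
t=3: S=4, d=3, jump=3, S_4=7
t=4: S=7, d=1, jump=0, S_5=7
t=5: S=7, d=6, jump=3, S_6=10
t=6: S=10, d=3, jump=3, S_7=13
t=7: S=13, d=5, jump=0, S_8=13
t=8: S=13, d=1, jump=0, S_9=13
t=9: S=13, d=6, jump=3, S_10=16

16


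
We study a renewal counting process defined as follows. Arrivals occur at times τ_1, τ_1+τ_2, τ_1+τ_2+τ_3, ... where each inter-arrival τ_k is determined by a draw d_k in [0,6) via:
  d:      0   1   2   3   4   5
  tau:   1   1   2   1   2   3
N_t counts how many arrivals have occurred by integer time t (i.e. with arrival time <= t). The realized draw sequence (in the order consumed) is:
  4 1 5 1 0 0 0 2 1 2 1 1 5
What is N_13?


9

draw d_1=4: τ_1=2, arrival time A_1=2
draw d_2=1: τ_2=1, arrival time A_2=3
draw d_3=5: τ_3=3, arrival time A_3=6
draw d_4=1: τ_4=1, arrival time A_4=7
draw d_5=0: τ_5=1, arrival time A_5=8
draw d_6=0: τ_6=1, arrival time A_6=9
draw d_7=0: τ_7=1, arrival time A_7=10
draw d_8=2: τ_8=2, arrival time A_8=12
draw d_9=1: τ_9=1, arrival time A_9=13
draw d_10=2: τ_10=2, arrival time A_10=15
draw d_11=1: τ_11=1, arrival time A_11=16
draw d_12=1: τ_12=1, arrival time A_12=17
draw d_13=5: τ_13=3, arrival time A_13=20
N_t over t=0..13: 0:0 1:0 2:1 3:2 4:2 5:2 6:3 7:4 8:5 9:6 10:7 11:7 12:8 13:9


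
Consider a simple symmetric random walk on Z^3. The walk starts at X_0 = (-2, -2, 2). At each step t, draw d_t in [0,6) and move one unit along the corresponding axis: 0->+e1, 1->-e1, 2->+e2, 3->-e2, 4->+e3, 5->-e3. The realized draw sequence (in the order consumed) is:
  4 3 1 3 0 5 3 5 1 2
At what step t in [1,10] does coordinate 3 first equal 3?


t=0: X=(-2, -2, 2), d=4 → +e3, X_1=(-2, -2, 3)
t=1: X=(-2, -2, 3), d=3 → -e2, X_2=(-2, -3, 3)
t=2: X=(-2, -3, 3), d=1 → -e1, X_3=(-3, -3, 3)
t=3: X=(-3, -3, 3), d=3 → -e2, X_4=(-3, -4, 3)
t=4: X=(-3, -4, 3), d=0 → +e1, X_5=(-2, -4, 3)
t=5: X=(-2, -4, 3), d=5 → -e3, X_6=(-2, -4, 2)
t=6: X=(-2, -4, 2), d=3 → -e2, X_7=(-2, -5, 2)
t=7: X=(-2, -5, 2), d=5 → -e3, X_8=(-2, -5, 1)
t=8: X=(-2, -5, 1), d=1 → -e1, X_9=(-3, -5, 1)
t=9: X=(-3, -5, 1), d=2 → +e2, X_10=(-3, -4, 1)

1


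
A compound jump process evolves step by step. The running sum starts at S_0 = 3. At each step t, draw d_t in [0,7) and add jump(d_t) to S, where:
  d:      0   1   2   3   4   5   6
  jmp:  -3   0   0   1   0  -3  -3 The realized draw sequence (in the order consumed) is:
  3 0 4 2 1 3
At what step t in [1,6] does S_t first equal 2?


t=0: S=3, d=3, jump=1, S_1=4
t=1: S=4, d=0, jump=-3, S_2=1
t=2: S=1, d=4, jump=0, S_3=1
t=3: S=1, d=2, jump=0, S_4=1
t=4: S=1, d=1, jump=0, S_5=1
t=5: S=1, d=3, jump=1, S_6=2

6


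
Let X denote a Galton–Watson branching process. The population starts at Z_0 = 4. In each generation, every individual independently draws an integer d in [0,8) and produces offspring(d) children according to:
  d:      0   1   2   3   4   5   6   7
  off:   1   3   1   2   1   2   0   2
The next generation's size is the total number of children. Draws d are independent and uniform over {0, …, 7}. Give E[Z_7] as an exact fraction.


Outcome values over d=0..7: [1, 3, 1, 2, 1, 2, 0, 2]
Σy = 12, Σy² = 24, M = 8
μ = 12/8 = 3/2,  σ² = 24/8 − (3/2)² = 3/4
E[Z_0] = 4
E[Z_1] = 3/2·E[Z_0] = 6
E[Z_2] = 3/2·E[Z_1] = 9
E[Z_3] = 3/2·E[Z_2] = 27/2
E[Z_4] = 3/2·E[Z_3] = 81/4
E[Z_5] = 3/2·E[Z_4] = 243/8
E[Z_6] = 3/2·E[Z_5] = 729/16
E[Z_7] = 3/2·E[Z_6] = 2187/32

2187/32


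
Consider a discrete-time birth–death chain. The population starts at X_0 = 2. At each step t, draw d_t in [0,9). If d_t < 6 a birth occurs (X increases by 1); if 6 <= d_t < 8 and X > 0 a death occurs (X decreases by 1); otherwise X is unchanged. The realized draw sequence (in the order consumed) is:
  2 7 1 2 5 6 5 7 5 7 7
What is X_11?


3

t=0: X=2, d=2 → birth, X_1=3
t=1: X=3, d=7 → death, X_2=2
t=2: X=2, d=1 → birth, X_3=3
t=3: X=3, d=2 → birth, X_4=4
t=4: X=4, d=5 → birth, X_5=5
t=5: X=5, d=6 → death, X_6=4
t=6: X=4, d=5 → birth, X_7=5
t=7: X=5, d=7 → death, X_8=4
t=8: X=4, d=5 → birth, X_9=5
t=9: X=5, d=7 → death, X_10=4
t=10: X=4, d=7 → death, X_11=3


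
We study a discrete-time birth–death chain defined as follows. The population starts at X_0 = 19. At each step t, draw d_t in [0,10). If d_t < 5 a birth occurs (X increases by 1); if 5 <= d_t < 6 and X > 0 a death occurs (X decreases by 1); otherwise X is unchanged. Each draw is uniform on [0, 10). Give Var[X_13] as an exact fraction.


143/25

X can drop by at most 1 per step and X_0 = 19 > T = 13, so X_t >= 19 − t >= 6 > 0 for every t <= 13: the floor at 0 (the 'and X > 0' condition) never binds. Hence X_13 = X_0 + Σ_{t<13} Y_t with i.i.d. increments Y_t = y(d_t) ∈ {+1, −1, 0}.
Outcome values over d=0..9: [1, 1, 1, 1, 1, -1, 0, 0, 0, 0]
Σy = 4, Σy² = 6, M = 10
μ = 4/10 = 2/5,  σ² = 6/10 − (2/5)² = 11/25
Independent increments: Var[X_13] = 13·σ² = 13·(11/25) = 143/25


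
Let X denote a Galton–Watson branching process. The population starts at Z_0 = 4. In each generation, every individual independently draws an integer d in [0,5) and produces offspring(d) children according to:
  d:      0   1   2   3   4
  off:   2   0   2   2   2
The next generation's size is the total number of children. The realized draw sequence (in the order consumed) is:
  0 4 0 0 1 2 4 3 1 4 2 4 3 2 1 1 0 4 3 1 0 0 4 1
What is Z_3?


16

gen 0: Z_0=4, draws=[0, 4, 0, 0], offspring=[2, 2, 2, 2], Z_1=8
gen 1: Z_1=8, draws=[1, 2, 4, 3, 1, 4, 2, 4], offspring=[0, 2, 2, 2, 0, 2, 2, 2], Z_2=12
gen 2: Z_2=12, draws=[3, 2, 1, 1, 0, 4, 3, 1, 0, 0, 4, 1], offspring=[2, 2, 0, 0, 2, 2, 2, 0, 2, 2, 2, 0], Z_3=16


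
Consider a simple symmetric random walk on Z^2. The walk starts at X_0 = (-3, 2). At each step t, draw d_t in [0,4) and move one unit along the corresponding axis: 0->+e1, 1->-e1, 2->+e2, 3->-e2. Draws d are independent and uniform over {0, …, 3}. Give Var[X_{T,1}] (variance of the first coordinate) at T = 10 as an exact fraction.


5

Outcome values over d=0..3: [1, -1, 0, 0]
Σy = 0, Σy² = 2, M = 4
μ = 0/4 = 0,  σ² = 2/4 − (0)² = 1/2
Independent increments: Var[X_10] = 10·σ² = 10·(1/2) = 5


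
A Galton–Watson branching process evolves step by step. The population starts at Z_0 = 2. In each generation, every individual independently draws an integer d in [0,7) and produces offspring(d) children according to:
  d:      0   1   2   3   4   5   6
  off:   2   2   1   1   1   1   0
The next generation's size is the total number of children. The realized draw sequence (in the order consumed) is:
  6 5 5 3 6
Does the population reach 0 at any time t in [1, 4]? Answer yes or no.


yes

gen 0: Z_0=2, draws=[6, 5], offspring=[0, 1], Z_1=1
gen 1: Z_1=1, draws=[5], offspring=[1], Z_2=1
gen 2: Z_2=1, draws=[3], offspring=[1], Z_3=1
gen 3: Z_3=1, draws=[6], offspring=[0], Z_4=0


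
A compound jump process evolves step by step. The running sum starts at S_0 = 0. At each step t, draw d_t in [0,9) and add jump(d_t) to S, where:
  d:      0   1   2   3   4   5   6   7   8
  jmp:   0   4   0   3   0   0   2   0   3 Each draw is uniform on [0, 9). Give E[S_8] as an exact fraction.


Outcome values over d=0..8: [0, 4, 0, 3, 0, 0, 2, 0, 3]
Σy = 12, Σy² = 38, M = 9
μ = 12/9 = 4/3,  σ² = 38/9 − (4/3)² = 22/9
E[S_8] = 0 + 8·(4/3) = 32/3

32/3


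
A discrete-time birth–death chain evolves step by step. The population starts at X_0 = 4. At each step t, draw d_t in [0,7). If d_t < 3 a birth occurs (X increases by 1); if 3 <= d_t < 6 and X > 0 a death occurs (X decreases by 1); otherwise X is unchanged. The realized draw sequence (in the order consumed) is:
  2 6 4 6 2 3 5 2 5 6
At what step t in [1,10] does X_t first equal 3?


7

t=0: X=4, d=2 → birth, X_1=5
t=1: X=5, d=6 → hold, X_2=5
t=2: X=5, d=4 → death, X_3=4
t=3: X=4, d=6 → hold, X_4=4
t=4: X=4, d=2 → birth, X_5=5
t=5: X=5, d=3 → death, X_6=4
t=6: X=4, d=5 → death, X_7=3
t=7: X=3, d=2 → birth, X_8=4
t=8: X=4, d=5 → death, X_9=3
t=9: X=3, d=6 → hold, X_10=3


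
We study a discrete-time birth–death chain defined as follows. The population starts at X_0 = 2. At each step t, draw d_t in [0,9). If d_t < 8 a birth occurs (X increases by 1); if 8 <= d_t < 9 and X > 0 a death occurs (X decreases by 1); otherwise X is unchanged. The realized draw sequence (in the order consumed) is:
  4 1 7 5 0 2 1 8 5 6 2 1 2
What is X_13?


t=0: X=2, d=4 → birth, X_1=3
t=1: X=3, d=1 → birth, X_2=4
t=2: X=4, d=7 → birth, X_3=5
t=3: X=5, d=5 → birth, X_4=6
t=4: X=6, d=0 → birth, X_5=7
t=5: X=7, d=2 → birth, X_6=8
t=6: X=8, d=1 → birth, X_7=9
t=7: X=9, d=8 → death, X_8=8
t=8: X=8, d=5 → birth, X_9=9
t=9: X=9, d=6 → birth, X_10=10
t=10: X=10, d=2 → birth, X_11=11
t=11: X=11, d=1 → birth, X_12=12
t=12: X=12, d=2 → birth, X_13=13

13


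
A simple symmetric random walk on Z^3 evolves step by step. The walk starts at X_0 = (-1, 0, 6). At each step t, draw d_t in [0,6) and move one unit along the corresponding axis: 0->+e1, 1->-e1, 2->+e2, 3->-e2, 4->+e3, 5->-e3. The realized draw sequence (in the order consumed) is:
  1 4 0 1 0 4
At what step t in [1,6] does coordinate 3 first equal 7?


t=0: X=(-1, 0, 6), d=1 → -e1, X_1=(-2, 0, 6)
t=1: X=(-2, 0, 6), d=4 → +e3, X_2=(-2, 0, 7)
t=2: X=(-2, 0, 7), d=0 → +e1, X_3=(-1, 0, 7)
t=3: X=(-1, 0, 7), d=1 → -e1, X_4=(-2, 0, 7)
t=4: X=(-2, 0, 7), d=0 → +e1, X_5=(-1, 0, 7)
t=5: X=(-1, 0, 7), d=4 → +e3, X_6=(-1, 0, 8)

2


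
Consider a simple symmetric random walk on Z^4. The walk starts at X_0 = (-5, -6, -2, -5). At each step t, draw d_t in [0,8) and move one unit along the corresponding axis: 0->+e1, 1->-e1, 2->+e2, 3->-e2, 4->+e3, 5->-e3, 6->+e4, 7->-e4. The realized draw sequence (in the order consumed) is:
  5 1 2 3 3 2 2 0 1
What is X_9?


t=0: X=(-5, -6, -2, -5), d=5 → -e3, X_1=(-5, -6, -3, -5)
t=1: X=(-5, -6, -3, -5), d=1 → -e1, X_2=(-6, -6, -3, -5)
t=2: X=(-6, -6, -3, -5), d=2 → +e2, X_3=(-6, -5, -3, -5)
t=3: X=(-6, -5, -3, -5), d=3 → -e2, X_4=(-6, -6, -3, -5)
t=4: X=(-6, -6, -3, -5), d=3 → -e2, X_5=(-6, -7, -3, -5)
t=5: X=(-6, -7, -3, -5), d=2 → +e2, X_6=(-6, -6, -3, -5)
t=6: X=(-6, -6, -3, -5), d=2 → +e2, X_7=(-6, -5, -3, -5)
t=7: X=(-6, -5, -3, -5), d=0 → +e1, X_8=(-5, -5, -3, -5)
t=8: X=(-5, -5, -3, -5), d=1 → -e1, X_9=(-6, -5, -3, -5)

(-6, -5, -3, -5)


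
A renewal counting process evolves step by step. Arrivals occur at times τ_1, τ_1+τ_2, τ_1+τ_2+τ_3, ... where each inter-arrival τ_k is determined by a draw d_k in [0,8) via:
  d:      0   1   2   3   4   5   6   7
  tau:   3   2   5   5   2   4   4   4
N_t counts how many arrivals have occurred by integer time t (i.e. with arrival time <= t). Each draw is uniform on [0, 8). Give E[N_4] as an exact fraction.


Inter-arrival values over d=0..7: [3, 2, 5, 5, 2, 4, 4, 4]
Each d has probability 1/8, so the pmf of τ is: f(2) = 1/4, f(3) = 1/8, f(4) = 3/8, f(5) = 1/4
Renewal equation for m(n) = E[N_n]: condition on τ_1 = k (if k <= n, one arrival plus a fresh copy on the remaining n−k steps): m(n) = F(n) + Σ_{k<=n} f(k)·m(n−k), where F(n) = P(τ <= n) and m(0) = 0
m(1) = F(1) = 0
m(2) = F(2) = 1/4
m(3) = F(3) = 3/8
m(4) = F(4) + f(2)·m(2) = 3/4 + 1/4·1/4 = 13/16
E[N_4] = m(4) = 13/16

13/16


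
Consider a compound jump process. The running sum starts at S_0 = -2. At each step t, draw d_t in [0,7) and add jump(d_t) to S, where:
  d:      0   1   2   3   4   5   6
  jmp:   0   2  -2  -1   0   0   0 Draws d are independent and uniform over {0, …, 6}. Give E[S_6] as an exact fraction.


-20/7

Outcome values over d=0..6: [0, 2, -2, -1, 0, 0, 0]
Σy = -1, Σy² = 9, M = 7
μ = -1/7 = -1/7,  σ² = 9/7 − (-1/7)² = 62/49
E[S_6] = -2 + 6·(-1/7) = -20/7


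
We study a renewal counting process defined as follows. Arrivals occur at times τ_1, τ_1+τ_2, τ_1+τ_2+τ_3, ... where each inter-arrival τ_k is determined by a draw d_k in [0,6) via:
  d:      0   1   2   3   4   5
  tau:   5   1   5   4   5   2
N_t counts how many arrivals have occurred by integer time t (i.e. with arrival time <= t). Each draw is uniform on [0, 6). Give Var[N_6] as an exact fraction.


Inter-arrival values over d=0..5: [5, 1, 5, 4, 5, 2]
Each d has probability 1/6, so the pmf of τ is: f(1) = 1/6, f(2) = 1/6, f(4) = 1/6, f(5) = 1/2
Let p_n(j) = P(N_n = j), with p_0 = [1]. Condition on τ_1: p_n(0) = P(τ > n), and for j >= 1, p_n(j) = Σ_{k<=n} f(k)·p_{n−k}(j−1)
p_1 = [5/6, 1/6]  (j = 0..1)
p_2 = [2/3, 11/36, 1/36]  (j = 0..2)
p_3 = [2/3, 1/4, 17/216, 1/216]  (j = 0..3)
p_4 = [1/2, 7/18, 5/54, 23/1296, 1/1296]  (j = 0..4)
p_5 = [0, 5/6, 29/216, 37/1296, 29/7776, 1/7776]  (j = 0..5)
p_6 = [0, 11/18, 73/216, 55/1296, 5/648, 35/46656, 1/46656]  (j = 0..6)
E[N_6] = Σ j·p_6(j) = 67609/46656;  E[N_6²] = Σ j²·p_6(j) = 116075/46656
Var[N_6] = 116075/46656 − (67609/46656)² = 844618319/2176782336

844618319/2176782336


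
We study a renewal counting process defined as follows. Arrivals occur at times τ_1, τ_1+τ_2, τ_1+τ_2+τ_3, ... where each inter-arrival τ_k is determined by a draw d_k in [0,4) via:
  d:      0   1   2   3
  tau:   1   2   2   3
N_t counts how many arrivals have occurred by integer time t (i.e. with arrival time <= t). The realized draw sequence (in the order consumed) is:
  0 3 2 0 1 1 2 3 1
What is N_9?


5

draw d_1=0: τ_1=1, arrival time A_1=1
draw d_2=3: τ_2=3, arrival time A_2=4
draw d_3=2: τ_3=2, arrival time A_3=6
draw d_4=0: τ_4=1, arrival time A_4=7
draw d_5=1: τ_5=2, arrival time A_5=9
draw d_6=1: τ_6=2, arrival time A_6=11
draw d_7=2: τ_7=2, arrival time A_7=13
draw d_8=3: τ_8=3, arrival time A_8=16
draw d_9=1: τ_9=2, arrival time A_9=18
N_t over t=0..9: 0:0 1:1 2:1 3:1 4:2 5:2 6:3 7:4 8:4 9:5


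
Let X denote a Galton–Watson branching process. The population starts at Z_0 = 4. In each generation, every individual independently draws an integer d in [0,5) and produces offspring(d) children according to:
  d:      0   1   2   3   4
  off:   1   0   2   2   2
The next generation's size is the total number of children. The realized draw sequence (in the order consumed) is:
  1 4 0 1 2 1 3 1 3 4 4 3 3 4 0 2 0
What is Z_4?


gen 0: Z_0=4, draws=[1, 4, 0, 1], offspring=[0, 2, 1, 0], Z_1=3
gen 1: Z_1=3, draws=[2, 1, 3], offspring=[2, 0, 2], Z_2=4
gen 2: Z_2=4, draws=[1, 3, 4, 4], offspring=[0, 2, 2, 2], Z_3=6
gen 3: Z_3=6, draws=[3, 3, 4, 0, 2, 0], offspring=[2, 2, 2, 1, 2, 1], Z_4=10

10


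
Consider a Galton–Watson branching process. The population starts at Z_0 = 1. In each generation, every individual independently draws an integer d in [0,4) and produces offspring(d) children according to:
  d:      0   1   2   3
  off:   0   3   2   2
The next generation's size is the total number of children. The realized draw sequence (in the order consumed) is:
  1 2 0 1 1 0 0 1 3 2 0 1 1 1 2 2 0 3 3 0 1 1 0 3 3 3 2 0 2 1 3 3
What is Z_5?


27

gen 0: Z_0=1, draws=[1], offspring=[3], Z_1=3
gen 1: Z_1=3, draws=[2, 0, 1], offspring=[2, 0, 3], Z_2=5
gen 2: Z_2=5, draws=[1, 0, 0, 1, 3], offspring=[3, 0, 0, 3, 2], Z_3=8
gen 3: Z_3=8, draws=[2, 0, 1, 1, 1, 2, 2, 0], offspring=[2, 0, 3, 3, 3, 2, 2, 0], Z_4=15
gen 4: Z_4=15, draws=[3, 3, 0, 1, 1, 0, 3, 3, 3, 2, 0, 2, 1, 3, 3], offspring=[2, 2, 0, 3, 3, 0, 2, 2, 2, 2, 0, 2, 3, 2, 2], Z_5=27


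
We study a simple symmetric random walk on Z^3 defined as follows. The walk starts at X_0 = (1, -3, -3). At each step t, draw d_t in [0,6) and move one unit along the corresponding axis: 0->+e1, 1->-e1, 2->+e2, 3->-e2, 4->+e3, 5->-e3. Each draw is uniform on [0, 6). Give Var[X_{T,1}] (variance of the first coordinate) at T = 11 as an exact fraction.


11/3

Outcome values over d=0..5: [1, -1, 0, 0, 0, 0]
Σy = 0, Σy² = 2, M = 6
μ = 0/6 = 0,  σ² = 2/6 − (0)² = 1/3
Independent increments: Var[X_11] = 11·σ² = 11·(1/3) = 11/3


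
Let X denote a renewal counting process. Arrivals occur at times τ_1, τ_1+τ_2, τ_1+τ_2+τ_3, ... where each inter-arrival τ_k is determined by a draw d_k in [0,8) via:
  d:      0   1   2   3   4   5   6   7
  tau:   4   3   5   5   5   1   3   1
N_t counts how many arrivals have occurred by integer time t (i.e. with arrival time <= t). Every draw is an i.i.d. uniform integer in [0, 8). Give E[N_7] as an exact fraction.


Inter-arrival values over d=0..7: [4, 3, 5, 5, 5, 1, 3, 1]
Each d has probability 1/8, so the pmf of τ is: f(1) = 1/4, f(3) = 1/4, f(4) = 1/8, f(5) = 3/8
Renewal equation for m(n) = E[N_n]: condition on τ_1 = k (if k <= n, one arrival plus a fresh copy on the remaining n−k steps): m(n) = F(n) + Σ_{k<=n} f(k)·m(n−k), where F(n) = P(τ <= n) and m(0) = 0
m(1) = F(1) = 1/4
m(2) = F(2) + f(1)·m(1) = 1/4 + 1/4·1/4 = 5/16
m(3) = F(3) + f(1)·m(2) = 1/2 + 1/4·5/16 = 37/64
m(4) = F(4) + f(1)·m(3) + f(3)·m(1) = 5/8 + 1/4·37/64 + 1/4·1/4 = 213/256
m(5) = F(5) + f(1)·m(4) + f(3)·m(2) + f(4)·m(1) = 1 + 1/4·213/256 + 1/4·5/16 + 1/8·1/4 = 1349/1024
m(6) = F(6) + f(1)·m(5) + f(3)·m(3) + f(4)·m(2) + f(5)·m(1) = 1 + 1/4·1349/1024 + 1/4·37/64 + 1/8·5/16 + 3/8·1/4 = 6581/4096
m(7) = F(7) + f(1)·m(6) + f(3)·m(4) + f(4)·m(3) + f(5)·m(2) = 1 + 1/4·6581/4096 + 1/4·213/256 + 1/8·37/64 + 3/8·5/16 = 29477/16384
E[N_7] = m(7) = 29477/16384

29477/16384


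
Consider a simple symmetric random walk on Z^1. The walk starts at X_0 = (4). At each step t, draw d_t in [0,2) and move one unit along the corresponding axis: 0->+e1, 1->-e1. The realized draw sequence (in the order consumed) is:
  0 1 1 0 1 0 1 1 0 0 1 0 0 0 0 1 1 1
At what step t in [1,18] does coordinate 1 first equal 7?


t=0: X=(4), d=0 → +e1, X_1=(5)
t=1: X=(5), d=1 → -e1, X_2=(4)
t=2: X=(4), d=1 → -e1, X_3=(3)
t=3: X=(3), d=0 → +e1, X_4=(4)
t=4: X=(4), d=1 → -e1, X_5=(3)
t=5: X=(3), d=0 → +e1, X_6=(4)
t=6: X=(4), d=1 → -e1, X_7=(3)
t=7: X=(3), d=1 → -e1, X_8=(2)
t=8: X=(2), d=0 → +e1, X_9=(3)
t=9: X=(3), d=0 → +e1, X_10=(4)
t=10: X=(4), d=1 → -e1, X_11=(3)
t=11: X=(3), d=0 → +e1, X_12=(4)
t=12: X=(4), d=0 → +e1, X_13=(5)
t=13: X=(5), d=0 → +e1, X_14=(6)
t=14: X=(6), d=0 → +e1, X_15=(7)
t=15: X=(7), d=1 → -e1, X_16=(6)
t=16: X=(6), d=1 → -e1, X_17=(5)
t=17: X=(5), d=1 → -e1, X_18=(4)

15


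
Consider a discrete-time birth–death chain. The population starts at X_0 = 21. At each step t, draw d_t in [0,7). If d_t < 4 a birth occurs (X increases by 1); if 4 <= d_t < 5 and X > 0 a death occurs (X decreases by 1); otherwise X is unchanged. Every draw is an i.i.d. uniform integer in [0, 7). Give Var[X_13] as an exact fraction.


X can drop by at most 1 per step and X_0 = 21 > T = 13, so X_t >= 21 − t >= 8 > 0 for every t <= 13: the floor at 0 (the 'and X > 0' condition) never binds. Hence X_13 = X_0 + Σ_{t<13} Y_t with i.i.d. increments Y_t = y(d_t) ∈ {+1, −1, 0}.
Outcome values over d=0..6: [1, 1, 1, 1, -1, 0, 0]
Σy = 3, Σy² = 5, M = 7
μ = 3/7 = 3/7,  σ² = 5/7 − (3/7)² = 26/49
Independent increments: Var[X_13] = 13·σ² = 13·(26/49) = 338/49

338/49


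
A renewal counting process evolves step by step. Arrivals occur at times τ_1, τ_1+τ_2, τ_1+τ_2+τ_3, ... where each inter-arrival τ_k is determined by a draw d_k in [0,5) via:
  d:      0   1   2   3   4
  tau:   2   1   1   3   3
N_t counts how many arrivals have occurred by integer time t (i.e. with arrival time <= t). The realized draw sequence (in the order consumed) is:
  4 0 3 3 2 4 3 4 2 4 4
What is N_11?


draw d_1=4: τ_1=3, arrival time A_1=3
draw d_2=0: τ_2=2, arrival time A_2=5
draw d_3=3: τ_3=3, arrival time A_3=8
draw d_4=3: τ_4=3, arrival time A_4=11
draw d_5=2: τ_5=1, arrival time A_5=12
draw d_6=4: τ_6=3, arrival time A_6=15
draw d_7=3: τ_7=3, arrival time A_7=18
draw d_8=4: τ_8=3, arrival time A_8=21
draw d_9=2: τ_9=1, arrival time A_9=22
draw d_10=4: τ_10=3, arrival time A_10=25
draw d_11=4: τ_11=3, arrival time A_11=28
N_t over t=0..11: 0:0 1:0 2:0 3:1 4:1 5:2 6:2 7:2 8:3 9:3 10:3 11:4

4


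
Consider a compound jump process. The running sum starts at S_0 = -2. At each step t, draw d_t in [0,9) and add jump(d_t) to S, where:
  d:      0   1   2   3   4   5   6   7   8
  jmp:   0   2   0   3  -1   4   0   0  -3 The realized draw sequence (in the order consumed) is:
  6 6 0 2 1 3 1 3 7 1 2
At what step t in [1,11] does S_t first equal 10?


t=0: S=-2, d=6, jump=0, S_1=-2
t=1: S=-2, d=6, jump=0, S_2=-2
t=2: S=-2, d=0, jump=0, S_3=-2
t=3: S=-2, d=2, jump=0, S_4=-2
t=4: S=-2, d=1, jump=2, S_5=0
t=5: S=0, d=3, jump=3, S_6=3
t=6: S=3, d=1, jump=2, S_7=5
t=7: S=5, d=3, jump=3, S_8=8
t=8: S=8, d=7, jump=0, S_9=8
t=9: S=8, d=1, jump=2, S_10=10
t=10: S=10, d=2, jump=0, S_11=10

10


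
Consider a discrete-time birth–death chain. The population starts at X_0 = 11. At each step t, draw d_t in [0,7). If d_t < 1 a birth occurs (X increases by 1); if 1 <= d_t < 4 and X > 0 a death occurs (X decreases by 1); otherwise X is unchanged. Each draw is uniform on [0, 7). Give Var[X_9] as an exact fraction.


216/49

X can drop by at most 1 per step and X_0 = 11 > T = 9, so X_t >= 11 − t >= 2 > 0 for every t <= 9: the floor at 0 (the 'and X > 0' condition) never binds. Hence X_9 = X_0 + Σ_{t<9} Y_t with i.i.d. increments Y_t = y(d_t) ∈ {+1, −1, 0}.
Outcome values over d=0..6: [1, -1, -1, -1, 0, 0, 0]
Σy = -2, Σy² = 4, M = 7
μ = -2/7 = -2/7,  σ² = 4/7 − (-2/7)² = 24/49
Independent increments: Var[X_9] = 9·σ² = 9·(24/49) = 216/49


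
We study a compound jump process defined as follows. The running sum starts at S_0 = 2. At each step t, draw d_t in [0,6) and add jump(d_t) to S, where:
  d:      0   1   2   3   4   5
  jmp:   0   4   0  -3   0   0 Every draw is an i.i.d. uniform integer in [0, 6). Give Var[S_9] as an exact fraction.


149/4

Outcome values over d=0..5: [0, 4, 0, -3, 0, 0]
Σy = 1, Σy² = 25, M = 6
μ = 1/6 = 1/6,  σ² = 25/6 − (1/6)² = 149/36
Independent increments: Var[S_9] = 9·σ² = 9·(149/36) = 149/4


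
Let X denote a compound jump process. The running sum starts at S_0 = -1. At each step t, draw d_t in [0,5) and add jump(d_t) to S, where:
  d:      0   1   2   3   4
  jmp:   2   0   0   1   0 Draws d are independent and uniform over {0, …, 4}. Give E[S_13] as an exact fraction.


34/5

Outcome values over d=0..4: [2, 0, 0, 1, 0]
Σy = 3, Σy² = 5, M = 5
μ = 3/5 = 3/5,  σ² = 5/5 − (3/5)² = 16/25
E[S_13] = -1 + 13·(3/5) = 34/5


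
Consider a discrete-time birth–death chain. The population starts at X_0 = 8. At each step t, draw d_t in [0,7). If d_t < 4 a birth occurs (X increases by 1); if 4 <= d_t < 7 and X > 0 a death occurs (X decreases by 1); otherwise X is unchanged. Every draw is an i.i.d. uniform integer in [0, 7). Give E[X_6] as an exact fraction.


62/7

X can drop by at most 1 per step and X_0 = 8 > T = 6, so X_t >= 8 − t >= 2 > 0 for every t <= 6: the floor at 0 (the 'and X > 0' condition) never binds. Hence X_6 = X_0 + Σ_{t<6} Y_t with i.i.d. increments Y_t = y(d_t) ∈ {+1, −1, 0}.
Outcome values over d=0..6: [1, 1, 1, 1, -1, -1, -1]
Σy = 1, Σy² = 7, M = 7
μ = 1/7 = 1/7,  σ² = 7/7 − (1/7)² = 48/49
E[X_6] = 8 + 6·(1/7) = 62/7


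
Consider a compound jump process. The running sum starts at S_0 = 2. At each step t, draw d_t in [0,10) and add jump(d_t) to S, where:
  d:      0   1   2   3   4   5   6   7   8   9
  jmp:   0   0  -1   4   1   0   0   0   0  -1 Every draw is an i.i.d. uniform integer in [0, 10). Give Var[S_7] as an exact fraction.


Outcome values over d=0..9: [0, 0, -1, 4, 1, 0, 0, 0, 0, -1]
Σy = 3, Σy² = 19, M = 10
μ = 3/10 = 3/10,  σ² = 19/10 − (3/10)² = 181/100
Independent increments: Var[S_7] = 7·σ² = 7·(181/100) = 1267/100

1267/100


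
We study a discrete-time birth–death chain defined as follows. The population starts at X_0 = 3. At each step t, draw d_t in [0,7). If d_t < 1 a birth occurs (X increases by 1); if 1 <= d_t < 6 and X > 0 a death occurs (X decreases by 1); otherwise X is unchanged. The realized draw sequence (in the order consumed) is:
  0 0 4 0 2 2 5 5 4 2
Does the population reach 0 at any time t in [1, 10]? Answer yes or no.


t=0: X=3, d=0 → birth, X_1=4
t=1: X=4, d=0 → birth, X_2=5
t=2: X=5, d=4 → death, X_3=4
t=3: X=4, d=0 → birth, X_4=5
t=4: X=5, d=2 → death, X_5=4
t=5: X=4, d=2 → death, X_6=3
t=6: X=3, d=5 → death, X_7=2
t=7: X=2, d=5 → death, X_8=1
t=8: X=1, d=4 → death, X_9=0
t=9: X=0, d=2 → hold, X_10=0

yes


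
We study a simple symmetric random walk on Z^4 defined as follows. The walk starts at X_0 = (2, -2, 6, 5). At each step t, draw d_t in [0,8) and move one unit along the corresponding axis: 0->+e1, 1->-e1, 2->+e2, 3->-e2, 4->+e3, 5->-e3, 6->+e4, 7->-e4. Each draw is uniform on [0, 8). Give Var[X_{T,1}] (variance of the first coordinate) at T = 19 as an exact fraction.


Outcome values over d=0..7: [1, -1, 0, 0, 0, 0, 0, 0]
Σy = 0, Σy² = 2, M = 8
μ = 0/8 = 0,  σ² = 2/8 − (0)² = 1/4
Independent increments: Var[X_19] = 19·σ² = 19·(1/4) = 19/4

19/4


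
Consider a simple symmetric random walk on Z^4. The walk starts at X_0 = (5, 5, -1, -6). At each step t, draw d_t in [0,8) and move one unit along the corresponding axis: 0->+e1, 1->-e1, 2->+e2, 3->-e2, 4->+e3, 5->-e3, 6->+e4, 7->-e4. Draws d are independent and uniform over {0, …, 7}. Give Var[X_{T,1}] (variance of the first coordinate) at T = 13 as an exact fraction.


Outcome values over d=0..7: [1, -1, 0, 0, 0, 0, 0, 0]
Σy = 0, Σy² = 2, M = 8
μ = 0/8 = 0,  σ² = 2/8 − (0)² = 1/4
Independent increments: Var[X_13] = 13·σ² = 13·(1/4) = 13/4

13/4


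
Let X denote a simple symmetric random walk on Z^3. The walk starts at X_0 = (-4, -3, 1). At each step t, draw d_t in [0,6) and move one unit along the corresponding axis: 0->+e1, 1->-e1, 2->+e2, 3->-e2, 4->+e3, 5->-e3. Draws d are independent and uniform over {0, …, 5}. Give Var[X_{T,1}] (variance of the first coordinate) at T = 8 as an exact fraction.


8/3

Outcome values over d=0..5: [1, -1, 0, 0, 0, 0]
Σy = 0, Σy² = 2, M = 6
μ = 0/6 = 0,  σ² = 2/6 − (0)² = 1/3
Independent increments: Var[X_8] = 8·σ² = 8·(1/3) = 8/3


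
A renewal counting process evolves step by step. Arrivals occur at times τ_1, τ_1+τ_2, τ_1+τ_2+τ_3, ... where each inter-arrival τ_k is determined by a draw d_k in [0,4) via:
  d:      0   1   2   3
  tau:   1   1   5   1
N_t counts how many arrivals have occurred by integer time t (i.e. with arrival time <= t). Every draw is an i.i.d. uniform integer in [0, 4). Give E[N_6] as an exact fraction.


12661/4096

Inter-arrival values over d=0..3: [1, 1, 5, 1]
Each d has probability 1/4, so the pmf of τ is: f(1) = 3/4, f(5) = 1/4
Renewal equation for m(n) = E[N_n]: condition on τ_1 = k (if k <= n, one arrival plus a fresh copy on the remaining n−k steps): m(n) = F(n) + Σ_{k<=n} f(k)·m(n−k), where F(n) = P(τ <= n) and m(0) = 0
m(1) = F(1) = 3/4
m(2) = F(2) + f(1)·m(1) = 3/4 + 3/4·3/4 = 21/16
m(3) = F(3) + f(1)·m(2) = 3/4 + 3/4·21/16 = 111/64
m(4) = F(4) + f(1)·m(3) = 3/4 + 3/4·111/64 = 525/256
m(5) = F(5) + f(1)·m(4) = 1 + 3/4·525/256 = 2599/1024
m(6) = F(6) + f(1)·m(5) + f(5)·m(1) = 1 + 3/4·2599/1024 + 1/4·3/4 = 12661/4096
E[N_6] = m(6) = 12661/4096


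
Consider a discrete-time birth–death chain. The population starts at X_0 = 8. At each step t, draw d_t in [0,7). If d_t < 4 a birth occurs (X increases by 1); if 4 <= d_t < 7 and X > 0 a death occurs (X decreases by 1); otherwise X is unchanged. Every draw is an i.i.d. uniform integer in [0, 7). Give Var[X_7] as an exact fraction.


X can drop by at most 1 per step and X_0 = 8 > T = 7, so X_t >= 8 − t >= 1 > 0 for every t <= 7: the floor at 0 (the 'and X > 0' condition) never binds. Hence X_7 = X_0 + Σ_{t<7} Y_t with i.i.d. increments Y_t = y(d_t) ∈ {+1, −1, 0}.
Outcome values over d=0..6: [1, 1, 1, 1, -1, -1, -1]
Σy = 1, Σy² = 7, M = 7
μ = 1/7 = 1/7,  σ² = 7/7 − (1/7)² = 48/49
Independent increments: Var[X_7] = 7·σ² = 7·(48/49) = 48/7

48/7


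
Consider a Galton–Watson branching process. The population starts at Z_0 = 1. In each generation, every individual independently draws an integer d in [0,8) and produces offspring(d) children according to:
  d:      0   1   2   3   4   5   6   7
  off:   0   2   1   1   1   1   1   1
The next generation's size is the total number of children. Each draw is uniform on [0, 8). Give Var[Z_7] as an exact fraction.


Outcome values over d=0..7: [0, 2, 1, 1, 1, 1, 1, 1]
Σy = 8, Σy² = 10, M = 8
μ = 8/8 = 1,  σ² = 10/8 − (1)² = 1/4
V_0 = 0, E_0 = 1
V_1 = 1/4·E_0 + (1)²·V_0 = 1/4;  E_1 = 1
V_2 = 1/4·E_1 + (1)²·V_1 = 1/2;  E_2 = 1
V_3 = 1/4·E_2 + (1)²·V_2 = 3/4;  E_3 = 1
V_4 = 1/4·E_3 + (1)²·V_3 = 1;  E_4 = 1
V_5 = 1/4·E_4 + (1)²·V_4 = 5/4;  E_5 = 1
V_6 = 1/4·E_5 + (1)²·V_5 = 3/2;  E_6 = 1
V_7 = 1/4·E_6 + (1)²·V_6 = 7/4;  E_7 = 1

7/4


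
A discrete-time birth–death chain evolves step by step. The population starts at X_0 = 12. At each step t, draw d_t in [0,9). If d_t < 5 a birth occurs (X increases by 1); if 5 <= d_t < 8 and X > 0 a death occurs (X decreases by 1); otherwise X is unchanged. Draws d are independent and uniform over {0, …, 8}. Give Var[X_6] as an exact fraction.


136/27

X can drop by at most 1 per step and X_0 = 12 > T = 6, so X_t >= 12 − t >= 6 > 0 for every t <= 6: the floor at 0 (the 'and X > 0' condition) never binds. Hence X_6 = X_0 + Σ_{t<6} Y_t with i.i.d. increments Y_t = y(d_t) ∈ {+1, −1, 0}.
Outcome values over d=0..8: [1, 1, 1, 1, 1, -1, -1, -1, 0]
Σy = 2, Σy² = 8, M = 9
μ = 2/9 = 2/9,  σ² = 8/9 − (2/9)² = 68/81
Independent increments: Var[X_6] = 6·σ² = 6·(68/81) = 136/27


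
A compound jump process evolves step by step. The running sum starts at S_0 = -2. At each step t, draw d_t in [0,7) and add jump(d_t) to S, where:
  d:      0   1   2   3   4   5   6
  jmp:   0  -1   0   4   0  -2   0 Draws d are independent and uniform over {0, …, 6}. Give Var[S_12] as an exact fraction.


Outcome values over d=0..6: [0, -1, 0, 4, 0, -2, 0]
Σy = 1, Σy² = 21, M = 7
μ = 1/7 = 1/7,  σ² = 21/7 − (1/7)² = 146/49
Independent increments: Var[S_12] = 12·σ² = 12·(146/49) = 1752/49

1752/49


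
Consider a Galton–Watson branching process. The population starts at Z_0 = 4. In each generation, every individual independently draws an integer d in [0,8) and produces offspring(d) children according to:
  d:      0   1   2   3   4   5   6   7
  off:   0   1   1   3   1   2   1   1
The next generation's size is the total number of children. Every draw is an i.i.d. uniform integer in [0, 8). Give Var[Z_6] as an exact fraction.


Outcome values over d=0..7: [0, 1, 1, 3, 1, 2, 1, 1]
Σy = 10, Σy² = 18, M = 8
μ = 10/8 = 5/4,  σ² = 18/8 − (5/4)² = 11/16
V_0 = 0, E_0 = 4
V_1 = 11/16·E_0 + (5/4)²·V_0 = 11/4;  E_1 = 5
V_2 = 11/16·E_1 + (5/4)²·V_1 = 495/64;  E_2 = 25/4
V_3 = 11/16·E_2 + (5/4)²·V_2 = 16775/1024;  E_3 = 125/16
V_4 = 11/16·E_3 + (5/4)²·V_3 = 507375/16384;  E_4 = 625/64
V_5 = 11/16·E_4 + (5/4)²·V_4 = 14444375/262144;  E_5 = 3125/256
V_6 = 11/16·E_5 + (5/4)²·V_5 = 396309375/4194304;  E_6 = 15625/1024

396309375/4194304


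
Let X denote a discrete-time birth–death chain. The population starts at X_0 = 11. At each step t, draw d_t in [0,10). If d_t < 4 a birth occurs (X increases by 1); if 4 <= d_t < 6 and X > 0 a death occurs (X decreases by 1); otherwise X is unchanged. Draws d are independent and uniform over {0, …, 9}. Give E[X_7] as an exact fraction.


X can drop by at most 1 per step and X_0 = 11 > T = 7, so X_t >= 11 − t >= 4 > 0 for every t <= 7: the floor at 0 (the 'and X > 0' condition) never binds. Hence X_7 = X_0 + Σ_{t<7} Y_t with i.i.d. increments Y_t = y(d_t) ∈ {+1, −1, 0}.
Outcome values over d=0..9: [1, 1, 1, 1, -1, -1, 0, 0, 0, 0]
Σy = 2, Σy² = 6, M = 10
μ = 2/10 = 1/5,  σ² = 6/10 − (1/5)² = 14/25
E[X_7] = 11 + 7·(1/5) = 62/5

62/5


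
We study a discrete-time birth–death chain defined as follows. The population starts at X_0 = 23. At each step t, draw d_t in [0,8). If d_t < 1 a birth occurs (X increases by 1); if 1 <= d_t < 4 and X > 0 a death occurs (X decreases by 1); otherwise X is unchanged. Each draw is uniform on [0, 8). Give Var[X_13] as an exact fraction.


91/16

X can drop by at most 1 per step and X_0 = 23 > T = 13, so X_t >= 23 − t >= 10 > 0 for every t <= 13: the floor at 0 (the 'and X > 0' condition) never binds. Hence X_13 = X_0 + Σ_{t<13} Y_t with i.i.d. increments Y_t = y(d_t) ∈ {+1, −1, 0}.
Outcome values over d=0..7: [1, -1, -1, -1, 0, 0, 0, 0]
Σy = -2, Σy² = 4, M = 8
μ = -2/8 = -1/4,  σ² = 4/8 − (-1/4)² = 7/16
Independent increments: Var[X_13] = 13·σ² = 13·(7/16) = 91/16


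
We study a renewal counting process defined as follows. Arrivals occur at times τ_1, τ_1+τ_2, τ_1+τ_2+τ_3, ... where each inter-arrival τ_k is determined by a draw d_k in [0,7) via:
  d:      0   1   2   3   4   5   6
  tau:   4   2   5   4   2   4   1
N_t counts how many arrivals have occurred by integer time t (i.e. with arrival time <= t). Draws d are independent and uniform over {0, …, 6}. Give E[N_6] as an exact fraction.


201321/117649

Inter-arrival values over d=0..6: [4, 2, 5, 4, 2, 4, 1]
Each d has probability 1/7, so the pmf of τ is: f(1) = 1/7, f(2) = 2/7, f(4) = 3/7, f(5) = 1/7
Renewal equation for m(n) = E[N_n]: condition on τ_1 = k (if k <= n, one arrival plus a fresh copy on the remaining n−k steps): m(n) = F(n) + Σ_{k<=n} f(k)·m(n−k), where F(n) = P(τ <= n) and m(0) = 0
m(1) = F(1) = 1/7
m(2) = F(2) + f(1)·m(1) = 3/7 + 1/7·1/7 = 22/49
m(3) = F(3) + f(1)·m(2) + f(2)·m(1) = 3/7 + 1/7·22/49 + 2/7·1/7 = 183/343
m(4) = F(4) + f(1)·m(3) + f(2)·m(2) = 6/7 + 1/7·183/343 + 2/7·22/49 = 2549/2401
m(5) = F(5) + f(1)·m(4) + f(2)·m(3) + f(4)·m(1) = 1 + 1/7·2549/2401 + 2/7·183/343 + 3/7·1/7 = 22947/16807
m(6) = F(6) + f(1)·m(5) + f(2)·m(4) + f(4)·m(2) + f(5)·m(1) = 1 + 1/7·22947/16807 + 2/7·2549/2401 + 3/7·22/49 + 1/7·1/7 = 201321/117649
E[N_6] = m(6) = 201321/117649


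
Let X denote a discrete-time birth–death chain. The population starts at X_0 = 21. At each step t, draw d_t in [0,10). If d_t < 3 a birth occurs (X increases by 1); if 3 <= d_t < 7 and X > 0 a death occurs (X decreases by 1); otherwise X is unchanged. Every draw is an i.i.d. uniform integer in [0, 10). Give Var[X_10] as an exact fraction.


69/10

X can drop by at most 1 per step and X_0 = 21 > T = 10, so X_t >= 21 − t >= 11 > 0 for every t <= 10: the floor at 0 (the 'and X > 0' condition) never binds. Hence X_10 = X_0 + Σ_{t<10} Y_t with i.i.d. increments Y_t = y(d_t) ∈ {+1, −1, 0}.
Outcome values over d=0..9: [1, 1, 1, -1, -1, -1, -1, 0, 0, 0]
Σy = -1, Σy² = 7, M = 10
μ = -1/10 = -1/10,  σ² = 7/10 − (-1/10)² = 69/100
Independent increments: Var[X_10] = 10·σ² = 10·(69/100) = 69/10


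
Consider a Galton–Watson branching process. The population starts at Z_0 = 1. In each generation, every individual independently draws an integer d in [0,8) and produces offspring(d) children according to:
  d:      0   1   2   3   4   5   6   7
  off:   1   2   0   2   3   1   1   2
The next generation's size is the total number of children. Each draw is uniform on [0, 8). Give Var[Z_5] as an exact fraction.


51273/1024

Outcome values over d=0..7: [1, 2, 0, 2, 3, 1, 1, 2]
Σy = 12, Σy² = 24, M = 8
μ = 12/8 = 3/2,  σ² = 24/8 − (3/2)² = 3/4
V_0 = 0, E_0 = 1
V_1 = 3/4·E_0 + (3/2)²·V_0 = 3/4;  E_1 = 3/2
V_2 = 3/4·E_1 + (3/2)²·V_1 = 45/16;  E_2 = 9/4
V_3 = 3/4·E_2 + (3/2)²·V_2 = 513/64;  E_3 = 27/8
V_4 = 3/4·E_3 + (3/2)²·V_3 = 5265/256;  E_4 = 81/16
V_5 = 3/4·E_4 + (3/2)²·V_4 = 51273/1024;  E_5 = 243/32
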